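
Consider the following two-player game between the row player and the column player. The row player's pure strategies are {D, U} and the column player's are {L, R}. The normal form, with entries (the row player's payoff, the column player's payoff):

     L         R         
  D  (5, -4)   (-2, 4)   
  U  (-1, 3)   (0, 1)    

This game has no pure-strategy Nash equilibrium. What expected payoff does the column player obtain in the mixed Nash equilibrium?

8/5

The column player's indifference between L and R determines the row player's mixing probability p:
  the column player's payoff to L: p·(-4) + (1−p)·3 = -7p + 3
  the column player's payoff to R: p·4 + (1−p)·1 = 3p + 1
  -7p + 3 = 3p + 1  ⇒  -10p = -2  ⇒  p = 1/5.
At equilibrium the column player is indifferent across columns, so the column player's payoff equals the payoff from L: (1/5)·(-4) + (4/5)·3 = 8/5.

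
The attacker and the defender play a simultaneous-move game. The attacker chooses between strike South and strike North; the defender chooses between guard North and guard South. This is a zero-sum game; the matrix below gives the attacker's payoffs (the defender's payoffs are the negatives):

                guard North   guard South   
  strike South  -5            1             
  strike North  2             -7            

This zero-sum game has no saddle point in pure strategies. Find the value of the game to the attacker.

v = -11/5

For the attacker to be willing to mix, the attacker must be indifferent between strike South and strike North, which pins down the defender's mix.
  the attacker's payoff from strike South: q·(-5) + (1−q)·1 = -6q + 1
  the attacker's payoff from strike North: q·2 + (1−q)·(-7) = 9q - 7
  -6q + 1 = 9q - 7  ⇒  -15q = -8  ⇒  q = 8/15.
The value is the attacker's expected payoff against this mix (using strike South): (8/15)·(-5) + (7/15)·1 = -11/5.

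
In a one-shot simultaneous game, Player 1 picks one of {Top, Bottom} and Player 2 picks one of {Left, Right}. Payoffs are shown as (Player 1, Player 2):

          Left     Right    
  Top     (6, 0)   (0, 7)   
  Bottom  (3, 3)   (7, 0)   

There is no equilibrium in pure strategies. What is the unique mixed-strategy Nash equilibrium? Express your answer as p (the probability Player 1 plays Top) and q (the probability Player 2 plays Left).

p = 3/10, q = 7/10

Player 1's mix must leave Player 2 indifferent between Left and Right.
  Player 2's payoff to Left: p·0 + (1−p)·3 = -3p + 3
  Player 2's payoff to Right: p·7 + (1−p)·0 = 7p
  -3p + 3 = 7p  ⇒  -10p = -3  ⇒  p = 3/10.
In a mixed equilibrium Player 1 is indifferent between Top and Bottom; this condition fixes q.
  Player 1's payoff from Top: q·6 + (1−q)·0 = 6q
  Player 1's payoff from Bottom: q·3 + (1−q)·7 = -4q + 7
  6q = -4q + 7  ⇒  10q = 7  ⇒  q = 7/10.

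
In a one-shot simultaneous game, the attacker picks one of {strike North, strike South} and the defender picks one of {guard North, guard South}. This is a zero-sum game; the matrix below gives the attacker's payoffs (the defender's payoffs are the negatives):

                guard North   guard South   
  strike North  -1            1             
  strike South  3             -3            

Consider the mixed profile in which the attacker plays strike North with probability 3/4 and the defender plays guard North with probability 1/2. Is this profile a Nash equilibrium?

Yes

Check the defender's indifference given the attacker's mix p = 3/4:
  payoff from guard North = 0; payoff from guard South = 0 — equal.
Check the attacker's indifference given the defender's mix q = 1/2:
  payoff from strike North = 0; payoff from strike South = 0 — equal.
Both players are indifferent, so neither can profitably deviate.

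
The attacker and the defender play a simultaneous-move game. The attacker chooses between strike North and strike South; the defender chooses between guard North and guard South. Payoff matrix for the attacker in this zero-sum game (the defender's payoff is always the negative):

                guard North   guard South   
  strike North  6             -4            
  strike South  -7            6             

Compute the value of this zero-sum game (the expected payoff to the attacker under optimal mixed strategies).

The attacker's indifference between strike North and strike South determines the defender's mixing probability q:
  the attacker's payoff to strike North: q·6 + (1−q)·(-4) = 10q - 4
  the attacker's payoff to strike South: q·(-7) + (1−q)·6 = -13q + 6
  10q - 4 = -13q + 6  ⇒  23q = 10  ⇒  q = 10/23.
The value is the attacker's expected payoff against this mix (using strike North): (10/23)·6 + (13/23)·(-4) = 8/23.

v = 8/23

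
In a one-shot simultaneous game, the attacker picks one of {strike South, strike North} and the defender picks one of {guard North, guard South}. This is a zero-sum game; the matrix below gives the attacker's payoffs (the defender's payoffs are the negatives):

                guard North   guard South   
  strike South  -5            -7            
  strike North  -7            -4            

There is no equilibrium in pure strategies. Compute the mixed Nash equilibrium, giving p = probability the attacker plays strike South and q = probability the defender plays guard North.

p = 3/5, q = 3/5

The defender's indifference between guard North and guard South determines the attacker's mixing probability p:
  the defender's payoff from guard North: p·5 + (1−p)·7 = -2p + 7
  the defender's payoff from guard South: p·7 + (1−p)·4 = 3p + 4
  -2p + 7 = 3p + 4  ⇒  -5p = -3  ⇒  p = 3/5.
The defender's mix must leave the attacker indifferent between strike South and strike North.
  the attacker's expected payoff from strike South: q·(-5) + (1−q)·(-7) = 2q - 7
  the attacker's expected payoff from strike North: q·(-7) + (1−q)·(-4) = -3q - 4
  2q - 7 = -3q - 4  ⇒  5q = 3  ⇒  q = 3/5.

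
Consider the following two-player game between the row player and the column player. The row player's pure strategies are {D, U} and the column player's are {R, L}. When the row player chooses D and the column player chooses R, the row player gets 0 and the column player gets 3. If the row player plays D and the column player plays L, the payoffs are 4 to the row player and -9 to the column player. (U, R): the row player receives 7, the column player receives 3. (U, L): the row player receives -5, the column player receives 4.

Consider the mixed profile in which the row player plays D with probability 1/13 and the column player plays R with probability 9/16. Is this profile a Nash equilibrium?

Check the column player's indifference given the row player's mix p = 1/13:
  payoff from R = 3; payoff from L = 3 — equal.
Check the row player's indifference given the column player's mix q = 9/16:
  payoff from D = 7/4; payoff from U = 7/4 — equal.
Both players are indifferent, so neither can profitably deviate.

Yes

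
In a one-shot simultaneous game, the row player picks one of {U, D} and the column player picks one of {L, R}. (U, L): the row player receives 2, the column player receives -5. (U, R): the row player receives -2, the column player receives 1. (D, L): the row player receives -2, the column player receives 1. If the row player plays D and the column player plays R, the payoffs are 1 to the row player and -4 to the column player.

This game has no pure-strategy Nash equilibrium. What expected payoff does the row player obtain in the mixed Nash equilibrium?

The row player's indifference between U and D determines the column player's mixing probability q:
  the row player's payoff from U: q·2 + (1−q)·(-2) = 4q - 2
  the row player's payoff from D: q·(-2) + (1−q)·1 = -3q + 1
  4q - 2 = -3q + 1  ⇒  7q = 3  ⇒  q = 3/7.
At equilibrium the row player is indifferent across rows, so the row player's payoff equals the payoff from U: (3/7)·2 + (4/7)·(-2) = -2/7.

-2/7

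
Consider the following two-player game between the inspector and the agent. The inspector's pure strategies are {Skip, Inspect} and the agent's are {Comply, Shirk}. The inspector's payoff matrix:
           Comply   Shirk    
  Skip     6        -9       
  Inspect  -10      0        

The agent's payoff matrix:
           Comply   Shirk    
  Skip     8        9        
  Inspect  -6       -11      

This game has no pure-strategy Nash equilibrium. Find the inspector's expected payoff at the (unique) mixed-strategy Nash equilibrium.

The agent's mix must leave the inspector indifferent between Skip and Inspect.
  the inspector's payoff to Skip: q·6 + (1−q)·(-9) = 15q - 9
  the inspector's payoff to Inspect: q·(-10) + (1−q)·0 = -10q
  15q - 9 = -10q  ⇒  25q = 9  ⇒  q = 9/25.
At equilibrium the inspector is indifferent across rows, so the inspector's payoff equals the payoff from Skip: (9/25)·6 + (16/25)·(-9) = -18/5.

-18/5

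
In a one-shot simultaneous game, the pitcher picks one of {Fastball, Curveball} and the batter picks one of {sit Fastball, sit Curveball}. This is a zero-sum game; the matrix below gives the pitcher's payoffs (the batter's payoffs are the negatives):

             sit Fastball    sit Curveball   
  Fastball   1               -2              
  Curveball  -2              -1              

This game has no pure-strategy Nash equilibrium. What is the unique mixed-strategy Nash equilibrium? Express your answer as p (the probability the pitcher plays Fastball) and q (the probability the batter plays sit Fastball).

For the batter to be willing to mix, the batter must be indifferent between sit Fastball and sit Curveball, which pins down the pitcher's mix.
  the batter's payoff from sit Fastball: p·(-1) + (1−p)·2 = -3p + 2
  the batter's payoff from sit Curveball: p·2 + (1−p)·1 = p + 1
  -3p + 2 = p + 1  ⇒  -4p = -1  ⇒  p = 1/4.
The pitcher's indifference between Fastball and Curveball determines the batter's mixing probability q:
  the pitcher's payoff to Fastball: q·1 + (1−q)·(-2) = 3q - 2
  the pitcher's payoff to Curveball: q·(-2) + (1−q)·(-1) = -q - 1
  3q - 2 = -q - 1  ⇒  4q = 1  ⇒  q = 1/4.

p = 1/4, q = 1/4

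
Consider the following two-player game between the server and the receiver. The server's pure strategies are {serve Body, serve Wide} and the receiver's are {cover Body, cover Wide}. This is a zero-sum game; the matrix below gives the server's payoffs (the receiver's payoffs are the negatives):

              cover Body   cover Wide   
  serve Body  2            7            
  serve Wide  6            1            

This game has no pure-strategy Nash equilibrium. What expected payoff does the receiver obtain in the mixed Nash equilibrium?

-4

The receiver's indifference between cover Body and cover Wide determines the server's mixing probability p:
  the receiver's expected payoff from cover Body: p·(-2) + (1−p)·(-6) = 4p - 6
  the receiver's expected payoff from cover Wide: p·(-7) + (1−p)·(-1) = -6p - 1
  4p - 6 = -6p - 1  ⇒  10p = 5  ⇒  p = 1/2.
At equilibrium the receiver is indifferent across columns, so the receiver's payoff equals the payoff from cover Body: (1/2)·(-2) + (1/2)·(-6) = -4.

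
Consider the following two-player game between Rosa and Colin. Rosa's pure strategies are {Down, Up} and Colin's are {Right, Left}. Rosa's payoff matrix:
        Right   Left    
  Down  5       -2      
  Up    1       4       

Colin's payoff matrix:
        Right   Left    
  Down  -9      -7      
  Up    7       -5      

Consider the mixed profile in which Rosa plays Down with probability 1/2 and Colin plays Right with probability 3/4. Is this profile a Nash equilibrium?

No

Given Rosa's mix p = 1/2, Colin's payoff from Right is -1 but from Left is -6. Colin strictly prefers Right, so Colin would not mix.
So the proposed profile is not a Nash equilibrium.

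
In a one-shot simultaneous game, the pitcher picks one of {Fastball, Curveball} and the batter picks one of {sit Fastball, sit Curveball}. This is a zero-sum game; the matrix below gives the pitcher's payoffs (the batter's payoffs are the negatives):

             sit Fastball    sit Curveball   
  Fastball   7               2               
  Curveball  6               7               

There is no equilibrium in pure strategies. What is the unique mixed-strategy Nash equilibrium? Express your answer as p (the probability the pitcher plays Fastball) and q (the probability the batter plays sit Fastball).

For the batter to be willing to mix, the batter must be indifferent between sit Fastball and sit Curveball, which pins down the pitcher's mix.
  the batter's payoff from sit Fastball: p·(-7) + (1−p)·(-6) = -p - 6
  the batter's payoff from sit Curveball: p·(-2) + (1−p)·(-7) = 5p - 7
  -p - 6 = 5p - 7  ⇒  -6p = -1  ⇒  p = 1/6.
For the pitcher to be willing to mix, the pitcher must be indifferent between Fastball and Curveball, which pins down the batter's mix.
  the pitcher's payoff from Fastball: q·7 + (1−q)·2 = 5q + 2
  the pitcher's payoff from Curveball: q·6 + (1−q)·7 = -q + 7
  5q + 2 = -q + 7  ⇒  6q = 5  ⇒  q = 5/6.

p = 1/6, q = 5/6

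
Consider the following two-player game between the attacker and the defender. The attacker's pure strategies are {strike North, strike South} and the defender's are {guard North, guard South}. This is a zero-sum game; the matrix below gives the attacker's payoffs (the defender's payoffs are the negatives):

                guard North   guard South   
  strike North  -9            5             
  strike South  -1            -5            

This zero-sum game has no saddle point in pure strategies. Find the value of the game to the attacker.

v = -25/9

Set the attacker's expected payoff from strike North equal to that from strike South:
  the attacker's payoff from strike North: q·(-9) + (1−q)·5 = -14q + 5
  the attacker's payoff from strike South: q·(-1) + (1−q)·(-5) = 4q - 5
  -14q + 5 = 4q - 5  ⇒  -18q = -10  ⇒  q = 5/9.
The value is the attacker's expected payoff against this mix (using strike North): (5/9)·(-9) + (4/9)·5 = -25/9.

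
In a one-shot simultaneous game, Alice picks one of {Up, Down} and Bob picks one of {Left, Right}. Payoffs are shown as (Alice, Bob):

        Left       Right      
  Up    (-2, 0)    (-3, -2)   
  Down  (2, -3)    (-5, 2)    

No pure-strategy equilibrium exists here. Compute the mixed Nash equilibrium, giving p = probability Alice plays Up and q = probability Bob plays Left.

Alice's mix must leave Bob indifferent between Left and Right.
  Bob's expected payoff from Left: p·0 + (1−p)·(-3) = 3p - 3
  Bob's expected payoff from Right: p·(-2) + (1−p)·2 = -4p + 2
  3p - 3 = -4p + 2  ⇒  7p = 5  ⇒  p = 5/7.
Set Alice's expected payoff from Up equal to that from Down:
  Alice's payoff from Up: q·(-2) + (1−q)·(-3) = q - 3
  Alice's payoff from Down: q·2 + (1−q)·(-5) = 7q - 5
  q - 3 = 7q - 5  ⇒  -6q = -2  ⇒  q = 1/3.

p = 5/7, q = 1/3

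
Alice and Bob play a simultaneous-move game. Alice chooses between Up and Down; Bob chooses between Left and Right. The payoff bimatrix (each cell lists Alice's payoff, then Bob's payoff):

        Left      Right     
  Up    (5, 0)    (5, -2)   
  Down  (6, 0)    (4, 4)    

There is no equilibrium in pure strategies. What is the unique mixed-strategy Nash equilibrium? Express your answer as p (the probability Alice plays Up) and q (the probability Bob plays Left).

p = 2/3, q = 1/2

In a mixed equilibrium Bob is indifferent between Left and Right; this condition fixes p.
  Bob's expected payoff from Left: p·0 + (1−p)·0 = 0
  Bob's expected payoff from Right: p·(-2) + (1−p)·4 = -6p + 4
  0 = -6p + 4  ⇒  6p = 4  ⇒  p = 2/3.
Bob's mix must leave Alice indifferent between Up and Down.
  Alice's expected payoff from Up: q·5 + (1−q)·5 = 5
  Alice's expected payoff from Down: q·6 + (1−q)·4 = 2q + 4
  5 = 2q + 4  ⇒  -2q = -1  ⇒  q = 1/2.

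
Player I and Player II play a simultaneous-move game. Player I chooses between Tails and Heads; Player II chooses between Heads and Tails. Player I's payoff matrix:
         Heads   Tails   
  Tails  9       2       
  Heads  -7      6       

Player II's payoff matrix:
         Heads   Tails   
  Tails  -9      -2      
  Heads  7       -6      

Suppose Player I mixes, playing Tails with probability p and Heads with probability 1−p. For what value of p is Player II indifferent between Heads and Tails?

p = 13/20

Player I's mix must leave Player II indifferent between Heads and Tails.
  Player II's expected payoff from Heads: p·(-9) + (1−p)·7 = -16p + 7
  Player II's expected payoff from Tails: p·(-2) + (1−p)·(-6) = 4p - 6
  -16p + 7 = 4p - 6  ⇒  -20p = -13  ⇒  p = 13/20.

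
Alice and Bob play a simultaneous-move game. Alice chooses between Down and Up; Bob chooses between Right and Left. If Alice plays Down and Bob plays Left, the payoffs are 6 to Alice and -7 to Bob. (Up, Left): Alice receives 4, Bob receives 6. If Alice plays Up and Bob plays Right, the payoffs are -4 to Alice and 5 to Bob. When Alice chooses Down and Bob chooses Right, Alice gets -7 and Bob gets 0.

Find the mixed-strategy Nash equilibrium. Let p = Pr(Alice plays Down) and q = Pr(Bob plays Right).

p = 1/8, q = 2/5

Alice's mix must leave Bob indifferent between Right and Left.
  Bob's payoff to Right: p·0 + (1−p)·5 = -5p + 5
  Bob's payoff to Left: p·(-7) + (1−p)·6 = -13p + 6
  -5p + 5 = -13p + 6  ⇒  8p = 1  ⇒  p = 1/8.
Bob's mix must leave Alice indifferent between Down and Up.
  Alice's expected payoff from Down: q·(-7) + (1−q)·6 = -13q + 6
  Alice's expected payoff from Up: q·(-4) + (1−q)·4 = -8q + 4
  -13q + 6 = -8q + 4  ⇒  -5q = -2  ⇒  q = 2/5.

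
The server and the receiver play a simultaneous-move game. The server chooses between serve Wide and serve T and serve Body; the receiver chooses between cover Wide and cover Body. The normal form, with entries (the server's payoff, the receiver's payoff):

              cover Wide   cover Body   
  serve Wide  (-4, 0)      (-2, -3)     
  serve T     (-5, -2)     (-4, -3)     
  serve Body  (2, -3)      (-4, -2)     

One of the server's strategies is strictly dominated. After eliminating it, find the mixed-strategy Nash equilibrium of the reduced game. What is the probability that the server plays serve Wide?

The server's strategy serve T is strictly dominated by serve Wide: -4 > -5 and -2 > -4. Eliminate serve T.
In a mixed equilibrium the receiver is indifferent between cover Wide and cover Body; this condition fixes p.
  the receiver's payoff to cover Wide: p·0 + (1−p)·(-3) = 3p - 3
  the receiver's payoff to cover Body: p·(-3) + (1−p)·(-2) = -p - 2
  3p - 3 = -p - 2  ⇒  4p = 1  ⇒  p = 1/4.

p = 1/4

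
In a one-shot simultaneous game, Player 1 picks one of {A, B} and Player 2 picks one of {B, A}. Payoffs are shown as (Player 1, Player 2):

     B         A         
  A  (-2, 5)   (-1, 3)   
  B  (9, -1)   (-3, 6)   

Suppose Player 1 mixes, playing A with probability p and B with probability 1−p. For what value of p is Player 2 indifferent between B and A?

Player 2's indifference between B and A determines Player 1's mixing probability p:
  Player 2's payoff from B: p·5 + (1−p)·(-1) = 6p - 1
  Player 2's payoff from A: p·3 + (1−p)·6 = -3p + 6
  6p - 1 = -3p + 6  ⇒  9p = 7  ⇒  p = 7/9.

p = 7/9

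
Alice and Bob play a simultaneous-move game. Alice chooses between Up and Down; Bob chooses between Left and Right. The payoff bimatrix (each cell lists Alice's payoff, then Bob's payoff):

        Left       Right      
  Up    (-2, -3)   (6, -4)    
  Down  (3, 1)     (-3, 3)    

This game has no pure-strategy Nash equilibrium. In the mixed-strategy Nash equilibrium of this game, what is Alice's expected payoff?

6/7

For Alice to be willing to mix, Alice must be indifferent between Up and Down, which pins down Bob's mix.
  Alice's payoff from Up: q·(-2) + (1−q)·6 = -8q + 6
  Alice's payoff from Down: q·3 + (1−q)·(-3) = 6q - 3
  -8q + 6 = 6q - 3  ⇒  -14q = -9  ⇒  q = 9/14.
At equilibrium Alice is indifferent across rows, so Alice's payoff equals the payoff from Up: (9/14)·(-2) + (5/14)·6 = 6/7.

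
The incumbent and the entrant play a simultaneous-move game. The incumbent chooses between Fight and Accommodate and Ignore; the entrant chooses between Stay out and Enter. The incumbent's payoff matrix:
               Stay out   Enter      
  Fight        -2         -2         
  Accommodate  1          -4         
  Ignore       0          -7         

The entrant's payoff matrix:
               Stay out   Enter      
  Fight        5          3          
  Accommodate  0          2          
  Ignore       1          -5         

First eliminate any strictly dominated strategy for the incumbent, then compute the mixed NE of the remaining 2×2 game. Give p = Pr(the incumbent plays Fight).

The incumbent's strategy Ignore is strictly dominated by Accommodate: 1 > 0 and -4 > -7. Eliminate Ignore.
The incumbent's mix must leave the entrant indifferent between Stay out and Enter.
  the entrant's payoff from Stay out: p·5 + (1−p)·0 = 5p
  the entrant's payoff from Enter: p·3 + (1−p)·2 = p + 2
  5p = p + 2  ⇒  4p = 2  ⇒  p = 1/2.

p = 1/2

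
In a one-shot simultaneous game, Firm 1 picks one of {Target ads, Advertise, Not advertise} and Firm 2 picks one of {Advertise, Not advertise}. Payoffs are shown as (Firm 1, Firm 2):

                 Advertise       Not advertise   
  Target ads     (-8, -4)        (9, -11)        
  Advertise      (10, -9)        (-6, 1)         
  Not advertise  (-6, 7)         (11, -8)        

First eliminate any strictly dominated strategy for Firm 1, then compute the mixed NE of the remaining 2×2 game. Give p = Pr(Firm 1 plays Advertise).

Firm 1's strategy Target ads is strictly dominated by Not advertise: -6 > -8 and 11 > 9. Eliminate Target ads.
Firm 2's indifference between Advertise and Not advertise determines Firm 1's mixing probability p:
  Firm 2's payoff from Advertise: p·(-9) + (1−p)·7 = -16p + 7
  Firm 2's payoff from Not advertise: p·1 + (1−p)·(-8) = 9p - 8
  -16p + 7 = 9p - 8  ⇒  -25p = -15  ⇒  p = 3/5.

p = 3/5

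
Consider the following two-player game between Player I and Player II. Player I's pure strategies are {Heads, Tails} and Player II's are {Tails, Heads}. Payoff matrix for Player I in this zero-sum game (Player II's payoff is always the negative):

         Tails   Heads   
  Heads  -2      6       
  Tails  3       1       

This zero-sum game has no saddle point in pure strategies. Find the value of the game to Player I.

v = 2

Player II's mix must leave Player I indifferent between Heads and Tails.
  Player I's payoff to Heads: q·(-2) + (1−q)·6 = -8q + 6
  Player I's payoff to Tails: q·3 + (1−q)·1 = 2q + 1
  -8q + 6 = 2q + 1  ⇒  -10q = -5  ⇒  q = 1/2.
The value is Player I's expected payoff against this mix (using Heads): (1/2)·(-2) + (1/2)·6 = 2.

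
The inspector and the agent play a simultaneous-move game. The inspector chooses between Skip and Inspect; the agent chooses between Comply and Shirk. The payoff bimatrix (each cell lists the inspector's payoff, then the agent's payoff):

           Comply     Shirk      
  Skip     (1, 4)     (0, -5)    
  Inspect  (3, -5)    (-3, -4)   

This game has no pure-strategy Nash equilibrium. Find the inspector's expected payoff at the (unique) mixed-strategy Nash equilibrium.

The agent's mix must leave the inspector indifferent between Skip and Inspect.
  the inspector's payoff from Skip: q·1 + (1−q)·0 = q
  the inspector's payoff from Inspect: q·3 + (1−q)·(-3) = 6q - 3
  q = 6q - 3  ⇒  -5q = -3  ⇒  q = 3/5.
At equilibrium the inspector is indifferent across rows, so the inspector's payoff equals the payoff from Skip: (3/5)·1 + (2/5)·0 = 3/5.

3/5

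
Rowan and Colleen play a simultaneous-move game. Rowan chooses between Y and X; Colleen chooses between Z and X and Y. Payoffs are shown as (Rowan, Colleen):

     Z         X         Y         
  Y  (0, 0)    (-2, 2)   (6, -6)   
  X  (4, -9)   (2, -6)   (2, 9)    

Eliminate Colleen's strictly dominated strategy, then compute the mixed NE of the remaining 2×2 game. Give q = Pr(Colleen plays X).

Colleen's strategy Z is strictly dominated by X: 2 > 0 and -6 > -9. Eliminate Z.
Set Rowan's expected payoff from Y equal to that from X:
  Rowan's expected payoff from Y: q·(-2) + (1−q)·6 = -8q + 6
  Rowan's expected payoff from X: q·2 + (1−q)·2 = 2
  -8q + 6 = 2  ⇒  -8q = -4  ⇒  q = 1/2.

q = 1/2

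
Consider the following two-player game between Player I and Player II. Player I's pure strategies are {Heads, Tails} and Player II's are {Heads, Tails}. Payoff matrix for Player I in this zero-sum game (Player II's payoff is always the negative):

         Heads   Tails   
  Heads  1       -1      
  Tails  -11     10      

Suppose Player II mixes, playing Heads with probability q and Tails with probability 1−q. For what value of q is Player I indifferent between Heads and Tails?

q = 11/23

For Player I to be willing to mix, Player I must be indifferent between Heads and Tails, which pins down Player II's mix.
  Player I's expected payoff from Heads: q·1 + (1−q)·(-1) = 2q - 1
  Player I's expected payoff from Tails: q·(-11) + (1−q)·10 = -21q + 10
  2q - 1 = -21q + 10  ⇒  23q = 11  ⇒  q = 11/23.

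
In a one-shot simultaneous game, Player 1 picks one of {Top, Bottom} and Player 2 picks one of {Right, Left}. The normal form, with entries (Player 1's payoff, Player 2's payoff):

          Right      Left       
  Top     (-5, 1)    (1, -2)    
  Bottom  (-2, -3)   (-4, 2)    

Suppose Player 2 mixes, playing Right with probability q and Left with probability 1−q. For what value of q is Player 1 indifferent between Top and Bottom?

q = 5/8

Set Player 1's expected payoff from Top equal to that from Bottom:
  Player 1's payoff to Top: q·(-5) + (1−q)·1 = -6q + 1
  Player 1's payoff to Bottom: q·(-2) + (1−q)·(-4) = 2q - 4
  -6q + 1 = 2q - 4  ⇒  -8q = -5  ⇒  q = 5/8.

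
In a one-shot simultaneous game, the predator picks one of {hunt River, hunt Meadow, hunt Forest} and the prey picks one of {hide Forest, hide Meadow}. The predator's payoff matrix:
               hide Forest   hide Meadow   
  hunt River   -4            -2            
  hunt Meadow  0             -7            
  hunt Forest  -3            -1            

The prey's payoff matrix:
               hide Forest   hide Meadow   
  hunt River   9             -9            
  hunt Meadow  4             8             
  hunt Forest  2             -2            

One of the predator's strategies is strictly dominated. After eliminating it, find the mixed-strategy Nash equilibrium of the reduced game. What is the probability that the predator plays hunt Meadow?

p = 1/2

The predator's strategy hunt River is strictly dominated by hunt Forest: -3 > -4 and -1 > -2. Eliminate hunt River.
For the prey to be willing to mix, the prey must be indifferent between hide Forest and hide Meadow, which pins down the predator's mix.
  the prey's payoff to hide Forest: p·4 + (1−p)·2 = 2p + 2
  the prey's payoff to hide Meadow: p·8 + (1−p)·(-2) = 10p - 2
  2p + 2 = 10p - 2  ⇒  -8p = -4  ⇒  p = 1/2.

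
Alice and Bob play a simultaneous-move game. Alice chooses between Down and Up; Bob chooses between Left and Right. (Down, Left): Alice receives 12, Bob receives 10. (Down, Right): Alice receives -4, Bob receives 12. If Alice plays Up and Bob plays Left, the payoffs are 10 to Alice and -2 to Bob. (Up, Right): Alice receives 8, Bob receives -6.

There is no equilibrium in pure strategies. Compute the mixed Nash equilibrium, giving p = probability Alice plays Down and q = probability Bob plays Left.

p = 2/3, q = 6/7

In a mixed equilibrium Bob is indifferent between Left and Right; this condition fixes p.
  Bob's payoff to Left: p·10 + (1−p)·(-2) = 12p - 2
  Bob's payoff to Right: p·12 + (1−p)·(-6) = 18p - 6
  12p - 2 = 18p - 6  ⇒  -6p = -4  ⇒  p = 2/3.
Alice's indifference between Down and Up determines Bob's mixing probability q:
  Alice's expected payoff from Down: q·12 + (1−q)·(-4) = 16q - 4
  Alice's expected payoff from Up: q·10 + (1−q)·8 = 2q + 8
  16q - 4 = 2q + 8  ⇒  14q = 12  ⇒  q = 6/7.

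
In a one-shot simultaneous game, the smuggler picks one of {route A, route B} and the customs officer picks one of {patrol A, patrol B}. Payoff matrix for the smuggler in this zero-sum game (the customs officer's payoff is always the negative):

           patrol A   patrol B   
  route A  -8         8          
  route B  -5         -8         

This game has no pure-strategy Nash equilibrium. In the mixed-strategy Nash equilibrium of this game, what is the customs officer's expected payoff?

104/19

The customs officer's indifference between patrol A and patrol B determines the smuggler's mixing probability p:
  the customs officer's payoff from patrol A: p·8 + (1−p)·5 = 3p + 5
  the customs officer's payoff from patrol B: p·(-8) + (1−p)·8 = -16p + 8
  3p + 5 = -16p + 8  ⇒  19p = 3  ⇒  p = 3/19.
At equilibrium the customs officer is indifferent across columns, so the customs officer's payoff equals the payoff from patrol A: (3/19)·8 + (16/19)·5 = 104/19.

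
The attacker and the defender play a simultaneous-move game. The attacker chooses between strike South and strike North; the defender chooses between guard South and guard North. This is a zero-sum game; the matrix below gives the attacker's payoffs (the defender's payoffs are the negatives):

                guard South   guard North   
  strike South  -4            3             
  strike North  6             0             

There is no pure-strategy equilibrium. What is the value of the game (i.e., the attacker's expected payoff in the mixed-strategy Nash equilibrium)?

The defender's mix must leave the attacker indifferent between strike South and strike North.
  the attacker's payoff from strike South: q·(-4) + (1−q)·3 = -7q + 3
  the attacker's payoff from strike North: q·6 + (1−q)·0 = 6q
  -7q + 3 = 6q  ⇒  -13q = -3  ⇒  q = 3/13.
The value is the attacker's expected payoff against this mix (using strike South): (3/13)·(-4) + (10/13)·3 = 18/13.

v = 18/13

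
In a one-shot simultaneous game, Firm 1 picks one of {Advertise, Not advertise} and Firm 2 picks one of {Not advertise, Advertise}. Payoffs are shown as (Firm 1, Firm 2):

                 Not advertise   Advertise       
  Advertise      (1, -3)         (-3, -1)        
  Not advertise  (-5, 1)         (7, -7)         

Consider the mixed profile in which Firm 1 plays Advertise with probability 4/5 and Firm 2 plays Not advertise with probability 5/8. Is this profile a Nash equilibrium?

Check Firm 2's indifference given Firm 1's mix p = 4/5:
  payoff from Not advertise = -11/5; payoff from Advertise = -11/5 — equal.
Check Firm 1's indifference given Firm 2's mix q = 5/8:
  payoff from Advertise = -1/2; payoff from Not advertise = -1/2 — equal.
Both players are indifferent, so neither can profitably deviate.

Yes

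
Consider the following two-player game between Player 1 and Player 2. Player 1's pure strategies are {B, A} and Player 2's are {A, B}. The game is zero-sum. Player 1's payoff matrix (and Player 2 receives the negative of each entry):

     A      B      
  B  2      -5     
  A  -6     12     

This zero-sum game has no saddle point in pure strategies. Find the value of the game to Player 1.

Player 2's mix must leave Player 1 indifferent between B and A.
  Player 1's expected payoff from B: q·2 + (1−q)·(-5) = 7q - 5
  Player 1's expected payoff from A: q·(-6) + (1−q)·12 = -18q + 12
  7q - 5 = -18q + 12  ⇒  25q = 17  ⇒  q = 17/25.
The value is Player 1's expected payoff against this mix (using B): (17/25)·2 + (8/25)·(-5) = -6/25.

v = -6/25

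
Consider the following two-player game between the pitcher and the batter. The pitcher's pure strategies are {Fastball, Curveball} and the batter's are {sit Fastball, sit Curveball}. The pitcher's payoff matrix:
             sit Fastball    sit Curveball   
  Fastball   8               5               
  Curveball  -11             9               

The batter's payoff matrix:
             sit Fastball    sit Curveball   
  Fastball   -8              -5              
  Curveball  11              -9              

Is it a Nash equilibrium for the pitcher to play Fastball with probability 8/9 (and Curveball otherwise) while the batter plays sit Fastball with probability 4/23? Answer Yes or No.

Given the pitcher's mix p = 8/9, the batter's payoff from sit Fastball is -53/9 but from sit Curveball is -49/9. The batter strictly prefers sit Curveball, so the batter would not mix.
So the proposed profile is not a Nash equilibrium.

No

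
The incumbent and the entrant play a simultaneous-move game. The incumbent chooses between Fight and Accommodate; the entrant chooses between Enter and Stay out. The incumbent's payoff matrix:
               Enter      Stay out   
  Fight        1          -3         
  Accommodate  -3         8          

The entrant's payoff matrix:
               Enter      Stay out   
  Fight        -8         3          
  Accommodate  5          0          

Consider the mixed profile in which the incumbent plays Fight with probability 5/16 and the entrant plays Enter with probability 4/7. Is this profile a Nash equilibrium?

Given the entrant's mix q = 4/7, the incumbent's payoff from Fight is -5/7 but from Accommodate is 12/7. The incumbent strictly prefers Accommodate, so the incumbent would not mix.
So the proposed profile is not a Nash equilibrium.

No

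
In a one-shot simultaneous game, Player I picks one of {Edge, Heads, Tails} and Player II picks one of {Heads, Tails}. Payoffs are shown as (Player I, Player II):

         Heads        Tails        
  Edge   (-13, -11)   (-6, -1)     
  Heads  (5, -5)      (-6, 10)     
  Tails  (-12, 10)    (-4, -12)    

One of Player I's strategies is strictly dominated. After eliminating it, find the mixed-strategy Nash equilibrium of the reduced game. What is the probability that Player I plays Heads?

Player I's strategy Edge is strictly dominated by Tails: -12 > -13 and -4 > -6. Eliminate Edge.
Player I's mix must leave Player II indifferent between Heads and Tails.
  Player II's payoff from Heads: p·(-5) + (1−p)·10 = -15p + 10
  Player II's payoff from Tails: p·10 + (1−p)·(-12) = 22p - 12
  -15p + 10 = 22p - 12  ⇒  -37p = -22  ⇒  p = 22/37.

p = 22/37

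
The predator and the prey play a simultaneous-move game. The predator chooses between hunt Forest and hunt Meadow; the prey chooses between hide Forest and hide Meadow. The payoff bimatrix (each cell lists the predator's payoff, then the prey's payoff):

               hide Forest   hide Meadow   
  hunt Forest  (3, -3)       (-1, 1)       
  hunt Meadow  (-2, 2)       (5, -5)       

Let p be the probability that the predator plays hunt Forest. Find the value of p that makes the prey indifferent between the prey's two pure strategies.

Set the prey's expected payoff from hide Forest equal to that from hide Meadow:
  the prey's payoff from hide Forest: p·(-3) + (1−p)·2 = -5p + 2
  the prey's payoff from hide Meadow: p·1 + (1−p)·(-5) = 6p - 5
  -5p + 2 = 6p - 5  ⇒  -11p = -7  ⇒  p = 7/11.

p = 7/11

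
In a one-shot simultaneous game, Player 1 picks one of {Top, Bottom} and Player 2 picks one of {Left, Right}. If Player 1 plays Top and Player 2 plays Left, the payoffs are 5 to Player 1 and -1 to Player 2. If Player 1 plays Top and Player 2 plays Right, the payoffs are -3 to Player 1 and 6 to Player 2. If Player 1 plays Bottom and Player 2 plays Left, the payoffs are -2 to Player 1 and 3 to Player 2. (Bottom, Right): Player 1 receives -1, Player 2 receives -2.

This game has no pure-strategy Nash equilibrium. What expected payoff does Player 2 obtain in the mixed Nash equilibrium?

4/3

Player 1's mix must leave Player 2 indifferent between Left and Right.
  Player 2's expected payoff from Left: p·(-1) + (1−p)·3 = -4p + 3
  Player 2's expected payoff from Right: p·6 + (1−p)·(-2) = 8p - 2
  -4p + 3 = 8p - 2  ⇒  -12p = -5  ⇒  p = 5/12.
At equilibrium Player 2 is indifferent across columns, so Player 2's payoff equals the payoff from Left: (5/12)·(-1) + (7/12)·3 = 4/3.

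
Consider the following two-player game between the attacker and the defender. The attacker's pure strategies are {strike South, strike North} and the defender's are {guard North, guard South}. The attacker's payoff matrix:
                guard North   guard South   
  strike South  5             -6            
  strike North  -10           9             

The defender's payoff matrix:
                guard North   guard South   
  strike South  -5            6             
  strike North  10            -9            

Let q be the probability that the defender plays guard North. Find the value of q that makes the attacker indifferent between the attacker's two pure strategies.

q = 1/2

The attacker's indifference between strike South and strike North determines the defender's mixing probability q:
  the attacker's expected payoff from strike South: q·5 + (1−q)·(-6) = 11q - 6
  the attacker's expected payoff from strike North: q·(-10) + (1−q)·9 = -19q + 9
  11q - 6 = -19q + 9  ⇒  30q = 15  ⇒  q = 1/2.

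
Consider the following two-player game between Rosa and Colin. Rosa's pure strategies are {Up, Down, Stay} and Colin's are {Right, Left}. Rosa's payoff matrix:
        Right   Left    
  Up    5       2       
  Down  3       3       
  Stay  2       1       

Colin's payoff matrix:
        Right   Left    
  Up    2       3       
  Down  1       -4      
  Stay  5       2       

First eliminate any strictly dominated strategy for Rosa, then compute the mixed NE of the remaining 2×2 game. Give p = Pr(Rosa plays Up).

p = 5/6

Rosa's strategy Stay is strictly dominated by Up: 5 > 2 and 2 > 1. Eliminate Stay.
Rosa's mix must leave Colin indifferent between Right and Left.
  Colin's payoff from Right: p·2 + (1−p)·1 = p + 1
  Colin's payoff from Left: p·3 + (1−p)·(-4) = 7p - 4
  p + 1 = 7p - 4  ⇒  -6p = -5  ⇒  p = 5/6.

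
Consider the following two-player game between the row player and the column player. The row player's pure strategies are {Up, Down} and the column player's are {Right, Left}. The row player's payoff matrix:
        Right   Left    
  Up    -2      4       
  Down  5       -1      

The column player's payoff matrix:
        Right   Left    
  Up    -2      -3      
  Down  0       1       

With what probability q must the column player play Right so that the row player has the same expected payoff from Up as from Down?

q = 5/12

The row player's indifference between Up and Down determines the column player's mixing probability q:
  the row player's payoff to Up: q·(-2) + (1−q)·4 = -6q + 4
  the row player's payoff to Down: q·5 + (1−q)·(-1) = 6q - 1
  -6q + 4 = 6q - 1  ⇒  -12q = -5  ⇒  q = 5/12.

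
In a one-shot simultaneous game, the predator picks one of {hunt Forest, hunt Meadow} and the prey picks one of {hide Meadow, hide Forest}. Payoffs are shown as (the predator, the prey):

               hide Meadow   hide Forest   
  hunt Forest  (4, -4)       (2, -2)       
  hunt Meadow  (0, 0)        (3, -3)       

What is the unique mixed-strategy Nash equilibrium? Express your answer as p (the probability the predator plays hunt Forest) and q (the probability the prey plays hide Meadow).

Set the prey's expected payoff from hide Meadow equal to that from hide Forest:
  the prey's payoff from hide Meadow: p·(-4) + (1−p)·0 = -4p
  the prey's payoff from hide Forest: p·(-2) + (1−p)·(-3) = p - 3
  -4p = p - 3  ⇒  -5p = -3  ⇒  p = 3/5.
The predator's indifference between hunt Forest and hunt Meadow determines the prey's mixing probability q:
  the predator's expected payoff from hunt Forest: q·4 + (1−q)·2 = 2q + 2
  the predator's expected payoff from hunt Meadow: q·0 + (1−q)·3 = -3q + 3
  2q + 2 = -3q + 3  ⇒  5q = 1  ⇒  q = 1/5.

p = 3/5, q = 1/5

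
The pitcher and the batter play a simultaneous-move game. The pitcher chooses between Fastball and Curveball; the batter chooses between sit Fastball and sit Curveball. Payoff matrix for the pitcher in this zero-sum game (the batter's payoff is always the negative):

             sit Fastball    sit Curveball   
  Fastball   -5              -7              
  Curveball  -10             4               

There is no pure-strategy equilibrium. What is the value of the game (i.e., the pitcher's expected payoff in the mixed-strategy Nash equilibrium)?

In a mixed equilibrium the pitcher is indifferent between Fastball and Curveball; this condition fixes q.
  the pitcher's expected payoff from Fastball: q·(-5) + (1−q)·(-7) = 2q - 7
  the pitcher's expected payoff from Curveball: q·(-10) + (1−q)·4 = -14q + 4
  2q - 7 = -14q + 4  ⇒  16q = 11  ⇒  q = 11/16.
The value is the pitcher's expected payoff against this mix (using Fastball): (11/16)·(-5) + (5/16)·(-7) = -45/8.

v = -45/8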